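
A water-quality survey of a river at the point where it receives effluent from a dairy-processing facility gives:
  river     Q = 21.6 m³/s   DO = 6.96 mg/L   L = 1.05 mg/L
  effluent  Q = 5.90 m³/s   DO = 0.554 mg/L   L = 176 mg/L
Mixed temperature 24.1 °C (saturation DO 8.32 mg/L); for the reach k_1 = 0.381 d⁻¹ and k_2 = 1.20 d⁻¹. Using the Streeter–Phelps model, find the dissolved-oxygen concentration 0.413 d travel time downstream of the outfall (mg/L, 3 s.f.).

DO ≈ 2.25 mg/L

Mixed DO = (21.6×6.96 + 5.90×0.554)/(21.6+5.90) = 153.6/27.50 = 5.586 mg/L.
Mixed L₀ = (21.6×1.05 + 5.90×176)/(27.50) = 1061/27.50 = 38.58 mg/L.
Initial deficit D₀ = C_s − DO₀ = 8.32 − 5.586 = 2.734 mg/L.
D(0.413) = [0.381×38.58/(1.20−0.381)](e^(−0.381×0.413) − e^(−1.20×0.413)) + 2.734 e^(−1.20×0.413)
= 17.95 × (0.8544 − 0.6092) + 2.734 × 0.6092 = 6.067 mg/L.
DO = 8.32 − 6.067 = 2.253 mg/L.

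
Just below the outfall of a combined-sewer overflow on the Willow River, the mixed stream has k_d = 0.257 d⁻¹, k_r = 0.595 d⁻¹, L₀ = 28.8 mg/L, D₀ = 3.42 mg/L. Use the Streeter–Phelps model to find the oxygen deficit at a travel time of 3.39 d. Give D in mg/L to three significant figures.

k_d L₀/(k_r−k_d) = 0.257×28.8/(0.595−0.257) = 7.402/0.3380 = 21.90 mg/L.
e^(−k_d t) = e^(−0.257×3.390) = 0.4184; e^(−k_r t) = e^(−0.595×3.390) = 0.1330.
D = 21.90 × (0.4184 − 0.1330) + 3.42 × 0.1330 = 6.250 + 0.4550 = 6.705 mg/L.

D ≈ 6.70 mg/L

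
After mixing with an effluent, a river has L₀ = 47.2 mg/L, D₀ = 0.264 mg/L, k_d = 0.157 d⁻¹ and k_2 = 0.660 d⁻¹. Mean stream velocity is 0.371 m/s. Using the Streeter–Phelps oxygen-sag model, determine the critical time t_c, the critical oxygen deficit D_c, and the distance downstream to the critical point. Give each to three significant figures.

t_c = [1/(k_2−k_d)] ln[(k_2/k_d)(1 − D₀(k_2−k_d)/(k_d L₀))]
= [1/(0.660−0.157)] ln[(0.660/0.157)(1 − 0.264×0.5030/(0.157×47.2))]
= (1/0.5030) ln[4.204 × 0.9821] = 1.988 × ln(4.128) = 1.988 × 1.418 = 2.819 d.
L(t_c) = L₀ e^(−k_d t_c) = 47.2 × 0.6424 = 30.32 mg/L, and at the critical point k_2 D_c = k_d L, so D_c = (0.157/0.660) × 30.32 = 7.213 mg/L.
x_c = v t_c = 0.371 m/s × 2.819 d × 86400 s/d = 90360 m ≈ 90.4 km.

t_c ≈ 2.82 d; D_c ≈ 7.21 mg/L; x_c ≈ 90.4 km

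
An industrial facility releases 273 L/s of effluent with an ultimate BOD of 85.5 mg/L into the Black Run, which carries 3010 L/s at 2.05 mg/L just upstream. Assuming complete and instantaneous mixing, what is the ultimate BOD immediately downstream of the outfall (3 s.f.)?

Flow-weighted mixing: C = (Q_r C_r + Q_w C_w)/(Q_r + Q_w)
= (3010×2.05 + 273×85.5)/(3010 + 273) = 29510/3283 = 8.989 mg/L.

8.99 mg/L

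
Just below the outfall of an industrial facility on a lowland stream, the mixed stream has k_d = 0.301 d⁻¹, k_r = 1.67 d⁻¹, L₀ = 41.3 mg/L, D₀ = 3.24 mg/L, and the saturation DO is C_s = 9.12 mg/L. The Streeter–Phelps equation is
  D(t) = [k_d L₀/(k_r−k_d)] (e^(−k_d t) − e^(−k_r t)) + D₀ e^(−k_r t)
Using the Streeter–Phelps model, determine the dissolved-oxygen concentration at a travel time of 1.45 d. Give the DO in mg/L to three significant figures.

k_d L₀/(k_r−k_d) = 0.301×41.3/(1.67−0.301) = 12.43/1.369 = 9.081 mg/L.
e^(−k_d t) = e^(−0.301×1.450) = 0.6463; e^(−k_r t) = e^(−1.67×1.450) = 0.08879.
D = 9.081 × (0.6463 − 0.08879) + 3.24 × 0.08879 = 5.063 + 0.2877 = 5.350 mg/L.
DO = C_s − D = 9.12 − 5.350 = 3.770 mg/L.

DO ≈ 3.77 mg/L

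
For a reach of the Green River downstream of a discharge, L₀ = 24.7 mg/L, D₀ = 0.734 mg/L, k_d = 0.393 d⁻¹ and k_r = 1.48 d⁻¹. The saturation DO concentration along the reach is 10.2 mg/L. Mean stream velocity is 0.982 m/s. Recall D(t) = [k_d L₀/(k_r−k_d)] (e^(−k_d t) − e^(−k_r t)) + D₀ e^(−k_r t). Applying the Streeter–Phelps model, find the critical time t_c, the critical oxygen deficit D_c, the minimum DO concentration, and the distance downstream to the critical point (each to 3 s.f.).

t_c ≈ 1.14 d; D_c ≈ 4.19 mg/L; min DO ≈ 6.01 mg/L; x_c ≈ 96.8 km

At the critical point dD/dt = 0, so k_d L₀ e^(−k_d t) = k_r D. Substituting D(t) from the Streeter–Phelps equation and solving for t gives
t_c = ln[(k_r/k_d)(1 − D₀(k_r−k_d)/(k_d L₀))] / (k_r−k_d).
Here k_r−k_d = 1.087 d⁻¹ and 1 − D₀(k_r−k_d)/(k_d L₀) = 1 − 0.734×1.087/(0.393×24.7) = 0.9178, so
t_c = ln(3.766 × 0.9178) / 1.087 = 1.240 / 1.087 = 1.141 d.
D_c = (k_d/k_r) L₀ e^(−k_d t_c) = (0.393/1.48) × 24.7 × e^(−0.393×1.141) = 0.2655 × 24.7 × 0.6387 = 4.189 mg/L.
Minimum DO = C_s − D_c = 10.2 − 4.189 = 6.011 mg/L.
x_c = v t_c = 0.982 m/s × 1.141 d × 86400 s/d = 96800 m ≈ 96.8 km.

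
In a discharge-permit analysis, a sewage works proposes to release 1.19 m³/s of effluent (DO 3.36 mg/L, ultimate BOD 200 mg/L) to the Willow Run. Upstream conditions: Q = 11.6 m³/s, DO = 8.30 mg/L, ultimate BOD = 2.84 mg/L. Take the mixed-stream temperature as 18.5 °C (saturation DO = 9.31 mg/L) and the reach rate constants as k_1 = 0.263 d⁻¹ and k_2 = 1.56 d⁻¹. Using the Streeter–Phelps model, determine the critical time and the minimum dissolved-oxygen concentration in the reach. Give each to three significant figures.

Mixed DO = (11.6×8.30 + 1.19×3.36)/(11.6+1.19) = 100.3/12.79 = 7.840 mg/L.
Mixed L₀ = (11.6×2.84 + 1.19×200)/(12.79) = 270.9/12.79 = 21.18 mg/L.
Initial deficit D₀ = C_s − DO₀ = 9.31 − 7.840 = 1.470 mg/L.
t_c = (1/1.297) ln[(1.56/0.263)(1 − 1.470×1.297/(0.263×21.18))] = 0.7710 × ln(3.902) = 1.050 d.
D_c = (0.263/1.56) × 21.18 × e^(−0.263×1.050) = 0.1686 × 21.18 × 0.7587 = 2.710 mg/L.
Minimum DO = 9.31 − 2.710 = 6.600 mg/L.

t_c ≈ 1.05 d; minimum DO ≈ 6.60 mg/L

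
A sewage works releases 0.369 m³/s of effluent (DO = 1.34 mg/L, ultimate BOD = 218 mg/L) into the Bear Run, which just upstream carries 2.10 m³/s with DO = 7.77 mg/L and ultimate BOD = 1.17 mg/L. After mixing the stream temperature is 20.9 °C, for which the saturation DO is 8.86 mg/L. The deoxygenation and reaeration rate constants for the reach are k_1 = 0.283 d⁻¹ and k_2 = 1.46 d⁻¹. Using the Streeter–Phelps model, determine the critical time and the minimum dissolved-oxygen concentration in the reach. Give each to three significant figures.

Mixed DO = (2.10×7.77 + 0.369×1.34)/(2.10+0.369) = 16.81/2.469 = 6.809 mg/L.
Mixed L₀ = (2.10×1.17 + 0.369×218)/(2.469) = 82.90/2.469 = 33.58 mg/L.
Initial deficit D₀ = C_s − DO₀ = 8.86 − 6.809 = 2.051 mg/L.
t_c = (1/1.177) ln[(1.46/0.283)(1 − 2.051×1.177/(0.283×33.58))] = 0.8496 × ln(3.848) = 1.145 d.
D_c = (0.283/1.46) × 33.58 × e^(−0.283×1.145) = 0.1938 × 33.58 × 0.7232 = 4.707 mg/L.
Minimum DO = 8.86 − 4.707 = 4.153 mg/L.

t_c ≈ 1.14 d; minimum DO ≈ 4.15 mg/L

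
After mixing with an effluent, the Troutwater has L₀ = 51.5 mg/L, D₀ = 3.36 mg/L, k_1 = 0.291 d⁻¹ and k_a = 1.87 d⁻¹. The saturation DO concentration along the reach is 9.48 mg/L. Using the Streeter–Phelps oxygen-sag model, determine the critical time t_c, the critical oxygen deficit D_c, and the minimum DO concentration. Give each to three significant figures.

At the critical point dD/dt = 0, so k_1 L₀ e^(−k_1 t) = k_a D. Substituting D(t) from the Streeter–Phelps equation and solving for t gives
t_c = ln[(k_a/k_1)(1 − D₀(k_a−k_1)/(k_1 L₀))] / (k_a−k_1).
Here k_a−k_1 = 1.579 d⁻¹ and 1 − D₀(k_a−k_1)/(k_1 L₀) = 1 − 3.36×1.579/(0.291×51.5) = 0.6460, so
t_c = ln(6.426 × 0.6460) / 1.579 = 1.423 / 1.579 = 0.9015 d.
L(t_c) = L₀ e^(−k_1 t_c) = 51.5 × 0.7693 = 39.62 mg/L, and at the critical point k_a D_c = k_1 L, so D_c = (0.291/1.87) × 39.62 = 6.165 mg/L.
Minimum DO = C_s − D_c = 9.48 − 6.165 = 3.315 mg/L.

t_c ≈ 0.901 d; D_c ≈ 6.17 mg/L; min DO ≈ 3.31 mg/L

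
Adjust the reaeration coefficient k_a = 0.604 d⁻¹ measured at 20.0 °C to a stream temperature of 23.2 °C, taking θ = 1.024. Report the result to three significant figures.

k_a(T₂) = k_a(T₁) · θ^(T₂−T₁) = 0.604 × 1.024^(23.2−20.0)
= 0.604 × 1.024^3.20 = 0.604 × 1.079 = 0.6516 d⁻¹.

k_a ≈ 0.652 d⁻¹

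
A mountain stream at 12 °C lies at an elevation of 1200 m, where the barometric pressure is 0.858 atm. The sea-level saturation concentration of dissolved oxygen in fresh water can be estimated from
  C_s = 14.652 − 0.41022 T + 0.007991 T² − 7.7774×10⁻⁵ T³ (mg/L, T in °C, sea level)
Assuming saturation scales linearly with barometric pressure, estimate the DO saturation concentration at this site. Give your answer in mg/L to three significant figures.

At sea level: C_s = 14.652 − 0.41022×12 + 0.007991×12² − 7.7774×10⁻⁵×12³ = 10.75 mg/L.
Pressure correction: C_s' = 10.75 × 0.858 = 9.220 mg/L.

C_s ≈ 9.22 mg/L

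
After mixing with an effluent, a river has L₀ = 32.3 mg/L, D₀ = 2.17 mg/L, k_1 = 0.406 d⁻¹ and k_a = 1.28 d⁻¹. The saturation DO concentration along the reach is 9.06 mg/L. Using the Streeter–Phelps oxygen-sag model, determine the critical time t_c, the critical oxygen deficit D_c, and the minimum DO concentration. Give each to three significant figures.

At the critical point dD/dt = 0, so k_1 L₀ e^(−k_1 t) = k_a D. Substituting D(t) from the Streeter–Phelps equation and solving for t gives
t_c = ln[(k_a/k_1)(1 − D₀(k_a−k_1)/(k_1 L₀))] / (k_a−k_1).
Here k_a−k_1 = 0.8740 d⁻¹ and 1 − D₀(k_a−k_1)/(k_1 L₀) = 1 − 2.17×0.8740/(0.406×32.3) = 0.8554, so
t_c = ln(3.153 × 0.8554) / 0.8740 = 0.9920 / 0.8740 = 1.135 d.
D_c = (k_1/k_a) L₀ e^(−k_1 t_c) = (0.406/1.28) × 32.3 × e^(−0.406×1.135) = 0.3172 × 32.3 × 0.6308 = 6.462 mg/L.
Minimum DO = C_s − D_c = 9.06 − 6.462 = 2.598 mg/L.

t_c ≈ 1.14 d; D_c ≈ 6.46 mg/L; min DO ≈ 2.60 mg/L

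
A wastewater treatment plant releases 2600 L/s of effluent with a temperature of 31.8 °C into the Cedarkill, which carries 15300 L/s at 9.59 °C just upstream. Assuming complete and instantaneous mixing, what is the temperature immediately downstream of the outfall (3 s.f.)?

Flow-weighted mixing: C = (Q_r C_r + Q_w C_w)/(Q_r + Q_w)
= (15300×9.59 + 2600×31.8)/(15300 + 2600) = 229400/17900 = 12.82 °C.

12.8 °C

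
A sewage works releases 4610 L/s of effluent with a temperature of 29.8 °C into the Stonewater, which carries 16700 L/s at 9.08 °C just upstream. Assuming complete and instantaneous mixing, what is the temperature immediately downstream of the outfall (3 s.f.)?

13.6 °C

Flow-weighted mixing: C = (Q_r C_r + Q_w C_w)/(Q_r + Q_w)
= (16700×9.08 + 4610×29.8)/(16700 + 4610) = 289000/21310 = 13.56 °C.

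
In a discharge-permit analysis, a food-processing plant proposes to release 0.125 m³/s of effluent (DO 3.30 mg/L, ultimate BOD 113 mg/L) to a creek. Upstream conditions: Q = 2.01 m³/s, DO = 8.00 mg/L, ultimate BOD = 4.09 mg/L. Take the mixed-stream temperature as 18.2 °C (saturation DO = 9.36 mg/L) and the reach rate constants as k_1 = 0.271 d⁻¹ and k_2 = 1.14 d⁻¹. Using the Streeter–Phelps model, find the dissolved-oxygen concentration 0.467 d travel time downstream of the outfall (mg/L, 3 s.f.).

Mixed DO = (2.01×8.00 + 0.125×3.30)/(2.01+0.125) = 16.49/2.135 = 7.725 mg/L.
Mixed L₀ = (2.01×4.09 + 0.125×113)/(2.135) = 22.35/2.135 = 10.47 mg/L.
Initial deficit D₀ = C_s − DO₀ = 9.36 − 7.725 = 1.635 mg/L.
D(0.467) = [0.271×10.47/(1.14−0.271)](e^(−0.271×0.467) − e^(−1.14×0.467)) + 1.635 e^(−1.14×0.467)
= 3.264 × (0.8811 − 0.5872) + 1.635 × 0.5872 = 1.920 mg/L.
DO = 9.36 − 1.920 = 7.440 mg/L.

DO ≈ 7.44 mg/L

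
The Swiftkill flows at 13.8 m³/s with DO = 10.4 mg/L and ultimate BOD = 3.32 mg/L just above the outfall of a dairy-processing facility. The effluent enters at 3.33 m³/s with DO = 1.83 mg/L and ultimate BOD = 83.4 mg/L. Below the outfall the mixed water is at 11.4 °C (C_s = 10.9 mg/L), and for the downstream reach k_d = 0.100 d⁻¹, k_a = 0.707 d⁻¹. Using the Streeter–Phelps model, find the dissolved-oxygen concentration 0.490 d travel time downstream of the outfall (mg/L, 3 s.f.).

Mixed DO = (13.8×10.4 + 3.33×1.83)/(13.8+3.33) = 149.6/17.13 = 8.734 mg/L.
Mixed L₀ = (13.8×3.32 + 3.33×83.4)/(17.13) = 323.5/17.13 = 18.89 mg/L.
Initial deficit D₀ = C_s − DO₀ = 10.9 − 8.734 = 2.166 mg/L.
D(0.490) = [0.100×18.89/(0.707−0.100)](e^(−0.100×0.490) − e^(−0.707×0.490)) + 2.166 e^(−0.707×0.490)
= 3.112 × (0.9522 − 0.7072) + 2.166 × 0.7072 = 2.294 mg/L.
DO = 10.9 − 2.294 = 8.606 mg/L.

DO ≈ 8.61 mg/L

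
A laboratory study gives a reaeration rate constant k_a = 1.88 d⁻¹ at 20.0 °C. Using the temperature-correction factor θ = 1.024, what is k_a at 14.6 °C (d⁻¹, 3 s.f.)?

k_a ≈ 1.65 d⁻¹

k_a(T₂) = k_a(T₁) · θ^(T₂−T₁) = 1.88 × 1.024^(14.6−20.0)
= 1.88 × 1.024^-5.40 = 1.88 × 0.8798 = 1.654 d⁻¹.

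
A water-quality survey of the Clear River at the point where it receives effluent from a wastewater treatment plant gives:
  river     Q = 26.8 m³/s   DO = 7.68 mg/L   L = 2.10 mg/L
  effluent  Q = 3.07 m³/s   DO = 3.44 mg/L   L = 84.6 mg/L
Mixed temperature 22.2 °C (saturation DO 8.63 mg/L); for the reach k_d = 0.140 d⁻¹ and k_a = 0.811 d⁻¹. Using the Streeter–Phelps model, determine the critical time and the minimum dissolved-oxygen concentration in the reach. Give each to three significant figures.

Mixed DO = (26.8×7.68 + 3.07×3.44)/(26.8+3.07) = 216.4/29.87 = 7.244 mg/L.
Mixed L₀ = (26.8×2.10 + 3.07×84.6)/(29.87) = 316.0/29.87 = 10.58 mg/L.
Initial deficit D₀ = C_s − DO₀ = 8.63 − 7.244 = 1.386 mg/L.
t_c = (1/0.6710) ln[(0.811/0.140)(1 − 1.386×0.6710/(0.140×10.58))] = 1.490 × ln(2.156) = 1.145 d.
D_c = (0.140/0.811) × 10.58 × e^(−0.140×1.145) = 0.1726 × 10.58 × 0.8519 = 1.556 mg/L.
Minimum DO = 8.63 − 1.556 = 7.074 mg/L.

t_c ≈ 1.14 d; minimum DO ≈ 7.07 mg/L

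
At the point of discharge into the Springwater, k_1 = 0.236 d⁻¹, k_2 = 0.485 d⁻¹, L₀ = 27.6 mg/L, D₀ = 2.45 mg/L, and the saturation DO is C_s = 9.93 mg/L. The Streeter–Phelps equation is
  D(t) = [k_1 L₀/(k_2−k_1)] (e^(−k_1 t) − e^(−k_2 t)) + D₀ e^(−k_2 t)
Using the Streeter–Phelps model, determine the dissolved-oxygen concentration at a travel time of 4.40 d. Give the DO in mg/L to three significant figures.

DO ≈ 3.48 mg/L

k_1 L₀/(k_2−k_1) = 0.236×27.6/(0.485−0.236) = 6.514/0.2490 = 26.16 mg/L.
e^(−k_1 t) = e^(−0.236×4.400) = 0.3540; e^(−k_2 t) = e^(−0.485×4.400) = 0.1184.
D = 26.16 × (0.3540 − 0.1184) + 2.45 × 0.1184 = 6.165 + 0.2900 = 6.455 mg/L.
DO = C_s − D = 9.93 − 6.455 = 3.475 mg/L.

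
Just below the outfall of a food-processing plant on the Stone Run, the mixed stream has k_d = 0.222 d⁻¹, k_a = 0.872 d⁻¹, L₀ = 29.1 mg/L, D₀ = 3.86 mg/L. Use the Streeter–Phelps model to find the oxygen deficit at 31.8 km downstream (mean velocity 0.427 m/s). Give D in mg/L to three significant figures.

Travel time t = x/v = 31.8 km / (0.427 m/s) = 31800 m / 0.427 m/s = 74470 s = 0.8620 d.
k_d L₀/(k_a−k_d) = 0.222×29.1/(0.872−0.222) = 6.460/0.6500 = 9.939 mg/L.
e^(−k_d t) = e^(−0.222×0.8620) = 0.8258; e^(−k_a t) = e^(−0.872×0.8620) = 0.4716.
D = 9.939 × (0.8258 − 0.4716) + 3.86 × 0.4716 = 3.521 + 1.820 = 5.341 mg/L.

D ≈ 5.34 mg/L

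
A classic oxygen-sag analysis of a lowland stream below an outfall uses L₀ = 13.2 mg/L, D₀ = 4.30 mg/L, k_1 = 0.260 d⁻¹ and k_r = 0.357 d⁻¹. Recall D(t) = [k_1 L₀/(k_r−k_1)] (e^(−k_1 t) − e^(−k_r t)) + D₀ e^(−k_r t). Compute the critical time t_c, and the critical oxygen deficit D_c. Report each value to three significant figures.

t_c ≈ 1.93 d; D_c ≈ 5.82 mg/L

At the critical point dD/dt = 0, so k_1 L₀ e^(−k_1 t) = k_r D. Substituting D(t) from the Streeter–Phelps equation and solving for t gives
t_c = ln[(k_r/k_1)(1 − D₀(k_r−k_1)/(k_1 L₀))] / (k_r−k_1).
Here k_r−k_1 = 0.09700 d⁻¹ and 1 − D₀(k_r−k_1)/(k_1 L₀) = 1 − 4.30×0.09700/(0.260×13.2) = 0.8785, so
t_c = ln(1.373 × 0.8785) / 0.09700 = 0.1875 / 0.09700 = 1.933 d.
D_c = (k_1/k_r) L₀ e^(−k_1 t_c) = (0.260/0.357) × 13.2 × e^(−0.260×1.933) = 0.7283 × 13.2 × 0.6050 = 5.816 mg/L.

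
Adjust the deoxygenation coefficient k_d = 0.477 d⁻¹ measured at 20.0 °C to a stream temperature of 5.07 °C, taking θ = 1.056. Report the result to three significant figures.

k_d ≈ 0.211 d⁻¹

k_d(T₂) = k_d(T₁) · θ^(T₂−T₁) = 0.477 × 1.056^(5.07−20.0)
= 0.477 × 1.056^-14.9 = 0.477 × 0.4433 = 0.2115 d⁻¹.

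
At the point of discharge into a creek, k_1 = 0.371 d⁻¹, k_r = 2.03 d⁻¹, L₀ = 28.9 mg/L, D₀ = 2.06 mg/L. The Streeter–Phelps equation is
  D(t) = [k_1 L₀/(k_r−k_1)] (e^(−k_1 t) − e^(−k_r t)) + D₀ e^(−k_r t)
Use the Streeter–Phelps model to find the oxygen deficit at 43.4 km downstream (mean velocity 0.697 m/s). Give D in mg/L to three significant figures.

Travel time t = x/v = 43.4 km / (0.697 m/s) = 43400 m / 0.697 m/s = 62270 s = 0.7207 d.
k_1 L₀/(k_r−k_1) = 0.371×28.9/(2.03−0.371) = 10.72/1.659 = 6.463 mg/L.
e^(−k_1 t) = e^(−0.371×0.7207) = 0.7654; e^(−k_r t) = e^(−2.03×0.7207) = 0.2315.
D = 6.463 × (0.7654 − 0.2315) + 2.06 × 0.2315 = 3.450 + 0.4770 = 3.927 mg/L.

D ≈ 3.93 mg/L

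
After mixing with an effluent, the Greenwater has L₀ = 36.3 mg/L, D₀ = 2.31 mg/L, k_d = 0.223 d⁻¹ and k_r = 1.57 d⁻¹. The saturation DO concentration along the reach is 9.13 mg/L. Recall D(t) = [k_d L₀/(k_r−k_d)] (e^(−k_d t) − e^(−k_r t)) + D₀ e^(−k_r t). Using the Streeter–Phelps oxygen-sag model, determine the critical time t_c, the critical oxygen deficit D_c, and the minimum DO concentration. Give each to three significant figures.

t_c = [1/(k_r−k_d)] ln[(k_r/k_d)(1 − D₀(k_r−k_d)/(k_d L₀))]
= [1/(1.57−0.223)] ln[(1.57/0.223)(1 − 2.31×1.347/(0.223×36.3))]
= (1/1.347) ln[7.040 × 0.6156] = 0.7424 × ln(4.334) = 0.7424 × 1.467 = 1.089 d.
L(t_c) = L₀ e^(−k_d t_c) = 36.3 × 0.7844 = 28.48 mg/L, and at the critical point k_r D_c = k_d L, so D_c = (0.223/1.57) × 28.48 = 4.045 mg/L.
Minimum DO = C_s − D_c = 9.13 − 4.045 = 5.085 mg/L.

t_c ≈ 1.09 d; D_c ≈ 4.04 mg/L; min DO ≈ 5.09 mg/L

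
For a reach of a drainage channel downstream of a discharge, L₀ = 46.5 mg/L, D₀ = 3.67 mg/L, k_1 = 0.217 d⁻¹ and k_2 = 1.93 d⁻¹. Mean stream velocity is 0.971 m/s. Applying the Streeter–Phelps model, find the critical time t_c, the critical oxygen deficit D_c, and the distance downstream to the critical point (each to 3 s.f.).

With k_2/k_1 = 8.894 and 1 − D₀(k_2−k_1)/(k_1 L₀) = 0.3770,
t_c = ln(8.894 × 0.3770) / (1.93 − 0.217) = ln(3.353) / 1.713 = 1.210/1.713 = 0.7062 d.
L(t_c) = L₀ e^(−k_1 t_c) = 46.5 × 0.8579 = 39.89 mg/L, and at the critical point k_2 D_c = k_1 L, so D_c = (0.217/1.93) × 39.89 = 4.485 mg/L.
x_c = v t_c = 0.971 m/s × 0.7062 d × 86400 s/d = 59250 m ≈ 59.2 km.

t_c ≈ 0.706 d; D_c ≈ 4.49 mg/L; x_c ≈ 59.2 km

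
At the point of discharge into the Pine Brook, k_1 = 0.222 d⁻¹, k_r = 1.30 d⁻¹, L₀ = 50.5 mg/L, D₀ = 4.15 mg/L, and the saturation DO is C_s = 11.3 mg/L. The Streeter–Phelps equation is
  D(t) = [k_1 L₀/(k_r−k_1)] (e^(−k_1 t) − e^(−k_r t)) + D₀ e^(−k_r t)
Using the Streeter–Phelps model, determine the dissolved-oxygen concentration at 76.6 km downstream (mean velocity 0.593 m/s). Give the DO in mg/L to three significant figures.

DO ≈ 4.73 mg/L

Travel time t = x/v = 76.6 km / (0.593 m/s) = 76600 m / 0.593 m/s = 129200 s = 1.495 d.
k_1 L₀/(k_r−k_1) = 0.222×50.5/(1.30−0.222) = 11.21/1.078 = 10.40 mg/L.
e^(−k_1 t) = e^(−0.222×1.495) = 0.7176; e^(−k_r t) = e^(−1.30×1.495) = 0.1432.
D = 10.40 × (0.7176 − 0.1432) + 4.15 × 0.1432 = 5.973 + 0.5942 = 6.568 mg/L.
DO = C_s − D = 11.3 − 6.568 = 4.732 mg/L.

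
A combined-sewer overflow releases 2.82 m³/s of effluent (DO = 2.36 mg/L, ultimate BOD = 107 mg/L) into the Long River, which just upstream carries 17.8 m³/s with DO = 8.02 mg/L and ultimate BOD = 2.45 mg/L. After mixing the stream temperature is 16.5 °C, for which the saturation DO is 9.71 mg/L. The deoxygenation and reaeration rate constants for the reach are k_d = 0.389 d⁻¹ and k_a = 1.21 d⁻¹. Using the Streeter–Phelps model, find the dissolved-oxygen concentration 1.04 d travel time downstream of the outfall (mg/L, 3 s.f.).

Mixed DO = (17.8×8.02 + 2.82×2.36)/(17.8+2.82) = 149.4/20.62 = 7.246 mg/L.
Mixed L₀ = (17.8×2.45 + 2.82×107)/(20.62) = 345.4/20.62 = 16.75 mg/L.
Initial deficit D₀ = C_s − DO₀ = 9.71 − 7.246 = 2.464 mg/L.
D(1.04) = [0.389×16.75/(1.21−0.389)](e^(−0.389×1.04) − e^(−1.21×1.04)) + 2.464 e^(−1.21×1.04)
= 7.936 × (0.6673 − 0.2841) + 2.464 × 0.2841 = 3.741 mg/L.
DO = 9.71 − 3.741 = 5.969 mg/L.

DO ≈ 5.97 mg/L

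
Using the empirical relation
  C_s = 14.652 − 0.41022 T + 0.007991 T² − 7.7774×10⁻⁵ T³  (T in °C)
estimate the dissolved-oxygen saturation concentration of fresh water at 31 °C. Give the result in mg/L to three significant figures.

C_s = 14.652 − 0.41022×31 + 0.007991×31² − 7.7774×10⁻⁵×31³ = 7.298 mg/L.

C_s ≈ 7.30 mg/L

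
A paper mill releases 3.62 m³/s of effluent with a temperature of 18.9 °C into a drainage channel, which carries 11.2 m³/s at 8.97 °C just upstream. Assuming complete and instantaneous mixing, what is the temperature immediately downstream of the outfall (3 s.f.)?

Flow-weighted mixing: C = (Q_r C_r + Q_w C_w)/(Q_r + Q_w)
= (11.2×8.97 + 3.62×18.9)/(11.2 + 3.62) = 168.9/14.82 = 11.40 °C.

11.4 °C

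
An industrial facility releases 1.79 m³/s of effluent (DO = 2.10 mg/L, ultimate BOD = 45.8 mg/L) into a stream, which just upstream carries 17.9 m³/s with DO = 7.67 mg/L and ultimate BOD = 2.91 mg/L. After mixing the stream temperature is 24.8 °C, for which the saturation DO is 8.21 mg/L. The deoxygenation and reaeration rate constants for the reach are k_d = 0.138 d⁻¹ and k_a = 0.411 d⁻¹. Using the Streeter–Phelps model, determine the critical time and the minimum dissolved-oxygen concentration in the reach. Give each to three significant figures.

t_c ≈ 2.67 d; minimum DO ≈ 6.63 mg/L

Mixed DO = (17.9×7.67 + 1.79×2.10)/(17.9+1.79) = 141.1/19.69 = 7.164 mg/L.
Mixed L₀ = (17.9×2.91 + 1.79×45.8)/(19.69) = 134.1/19.69 = 6.809 mg/L.
Initial deficit D₀ = C_s − DO₀ = 8.21 − 7.164 = 1.046 mg/L.
t_c = (1/0.2730) ln[(0.411/0.138)(1 − 1.046×0.2730/(0.138×6.809))] = 3.663 × ln(2.073) = 2.670 d.
D_c = (0.138/0.411) × 6.809 × e^(−0.138×2.670) = 0.3358 × 6.809 × 0.6918 = 1.582 mg/L.
Minimum DO = 8.21 − 1.582 = 6.628 mg/L.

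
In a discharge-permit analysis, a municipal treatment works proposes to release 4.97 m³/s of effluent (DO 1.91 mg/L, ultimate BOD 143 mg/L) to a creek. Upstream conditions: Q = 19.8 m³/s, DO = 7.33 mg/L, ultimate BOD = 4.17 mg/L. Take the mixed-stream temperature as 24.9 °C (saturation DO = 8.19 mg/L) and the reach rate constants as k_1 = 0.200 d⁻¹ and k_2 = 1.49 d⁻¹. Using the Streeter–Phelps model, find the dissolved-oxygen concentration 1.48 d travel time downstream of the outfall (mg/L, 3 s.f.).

Mixed DO = (19.8×7.33 + 4.97×1.91)/(19.8+4.97) = 154.6/24.77 = 6.242 mg/L.
Mixed L₀ = (19.8×4.17 + 4.97×143)/(24.77) = 793.3/24.77 = 32.03 mg/L.
Initial deficit D₀ = C_s − DO₀ = 8.19 − 6.242 = 1.948 mg/L.
D(1.48) = [0.200×32.03/(1.49−0.200)](e^(−0.200×1.48) − e^(−1.49×1.48)) + 1.948 e^(−1.49×1.48)
= 4.965 × (0.7438 − 0.1102) + 1.948 × 0.1102 = 3.360 mg/L.
DO = 8.19 − 3.360 = 4.830 mg/L.

DO ≈ 4.83 mg/L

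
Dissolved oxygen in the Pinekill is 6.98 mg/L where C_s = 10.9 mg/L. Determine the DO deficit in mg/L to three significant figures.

D ≈ 3.92 mg/L

D = C_s − C = 10.9 − 6.98 = 3.92 mg/L.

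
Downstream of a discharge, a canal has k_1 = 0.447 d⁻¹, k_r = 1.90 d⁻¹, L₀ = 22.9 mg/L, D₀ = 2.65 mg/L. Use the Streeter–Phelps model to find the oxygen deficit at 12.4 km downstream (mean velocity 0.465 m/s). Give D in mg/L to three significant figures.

Travel time t = x/v = 12.4 km / (0.465 m/s) = 12400 m / 0.465 m/s = 26670 s = 0.3086 d.
k_1 L₀/(k_r−k_1) = 0.447×22.9/(1.90−0.447) = 10.24/1.453 = 7.045 mg/L.
e^(−k_1 t) = e^(−0.447×0.3086) = 0.8711; e^(−k_r t) = e^(−1.90×0.3086) = 0.5563.
D = 7.045 × (0.8711 − 0.5563) + 2.65 × 0.5563 = 2.218 + 1.474 = 3.692 mg/L.

D ≈ 3.69 mg/L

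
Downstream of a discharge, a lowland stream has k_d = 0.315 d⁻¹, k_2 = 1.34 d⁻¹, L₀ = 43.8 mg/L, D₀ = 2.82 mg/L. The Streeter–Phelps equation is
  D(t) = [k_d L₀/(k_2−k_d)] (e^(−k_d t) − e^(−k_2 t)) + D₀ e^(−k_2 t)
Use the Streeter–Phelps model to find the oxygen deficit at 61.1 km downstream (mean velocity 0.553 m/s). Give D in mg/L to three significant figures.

Travel time t = x/v = 61.1 km / (0.553 m/s) = 61100 m / 0.553 m/s = 110500 s = 1.279 d.
k_d L₀/(k_2−k_d) = 0.315×43.8/(1.34−0.315) = 13.80/1.025 = 13.46 mg/L.
e^(−k_d t) = e^(−0.315×1.279) = 0.6684; e^(−k_2 t) = e^(−1.34×1.279) = 0.1802.
D = 13.46 × (0.6684 − 0.1802) + 2.82 × 0.1802 = 6.572 + 0.5082 = 7.080 mg/L.

D ≈ 7.08 mg/L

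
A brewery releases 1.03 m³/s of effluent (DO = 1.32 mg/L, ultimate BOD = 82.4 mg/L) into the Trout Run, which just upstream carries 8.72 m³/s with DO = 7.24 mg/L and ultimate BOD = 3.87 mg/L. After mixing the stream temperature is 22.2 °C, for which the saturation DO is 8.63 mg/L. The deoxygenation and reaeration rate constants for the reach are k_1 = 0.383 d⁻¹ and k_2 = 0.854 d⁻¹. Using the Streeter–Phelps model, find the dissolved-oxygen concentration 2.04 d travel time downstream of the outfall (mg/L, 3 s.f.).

Mixed DO = (8.72×7.24 + 1.03×1.32)/(8.72+1.03) = 64.49/9.750 = 6.615 mg/L.
Mixed L₀ = (8.72×3.87 + 1.03×82.4)/(9.750) = 118.6/9.750 = 12.17 mg/L.
Initial deficit D₀ = C_s − DO₀ = 8.63 − 6.615 = 2.015 mg/L.
D(2.04) = [0.383×12.17/(0.854−0.383)](e^(−0.383×2.04) − e^(−0.854×2.04)) + 2.015 e^(−0.854×2.04)
= 9.893 × (0.4578 − 0.1751) + 2.015 × 0.1751 = 3.149 mg/L.
DO = 8.63 − 3.149 = 5.481 mg/L.

DO ≈ 5.48 mg/L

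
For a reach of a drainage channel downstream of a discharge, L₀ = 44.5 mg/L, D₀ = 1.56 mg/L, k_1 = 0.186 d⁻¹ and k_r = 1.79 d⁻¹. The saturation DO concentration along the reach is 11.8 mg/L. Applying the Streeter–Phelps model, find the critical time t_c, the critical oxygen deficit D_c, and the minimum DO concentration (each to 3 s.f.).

At the critical point dD/dt = 0, so k_1 L₀ e^(−k_1 t) = k_r D. Substituting D(t) from the Streeter–Phelps equation and solving for t gives
t_c = ln[(k_r/k_1)(1 − D₀(k_r−k_1)/(k_1 L₀))] / (k_r−k_1).
Here k_r−k_1 = 1.604 d⁻¹ and 1 − D₀(k_r−k_1)/(k_1 L₀) = 1 − 1.56×1.604/(0.186×44.5) = 0.6977, so
t_c = ln(9.624 × 0.6977) / 1.604 = 1.904 / 1.604 = 1.187 d.
D_c = (k_1/k_r) L₀ e^(−k_1 t_c) = (0.186/1.79) × 44.5 × e^(−0.186×1.187) = 0.1039 × 44.5 × 0.8019 = 3.708 mg/L.
Minimum DO = C_s − D_c = 11.8 − 3.708 = 8.092 mg/L.

t_c ≈ 1.19 d; D_c ≈ 3.71 mg/L; min DO ≈ 8.09 mg/L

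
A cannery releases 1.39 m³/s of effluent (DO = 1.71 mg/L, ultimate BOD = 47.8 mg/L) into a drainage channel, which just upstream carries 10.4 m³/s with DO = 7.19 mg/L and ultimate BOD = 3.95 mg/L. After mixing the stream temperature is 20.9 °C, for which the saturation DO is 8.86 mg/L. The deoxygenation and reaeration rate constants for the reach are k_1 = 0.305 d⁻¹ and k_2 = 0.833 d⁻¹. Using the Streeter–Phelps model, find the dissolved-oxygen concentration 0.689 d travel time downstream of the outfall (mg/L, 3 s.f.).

Mixed DO = (10.4×7.19 + 1.39×1.71)/(10.4+1.39) = 77.15/11.79 = 6.544 mg/L.
Mixed L₀ = (10.4×3.95 + 1.39×47.8)/(11.79) = 107.5/11.79 = 9.120 mg/L.
Initial deficit D₀ = C_s − DO₀ = 8.86 − 6.544 = 2.316 mg/L.
D(0.689) = [0.305×9.120/(0.833−0.305)](e^(−0.305×0.689) − e^(−0.833×0.689)) + 2.316 e^(−0.833×0.689)
= 5.268 × (0.8105 − 0.5633) + 2.316 × 0.5633 = 2.607 mg/L.
DO = 8.86 − 2.607 = 6.253 mg/L.

DO ≈ 6.25 mg/L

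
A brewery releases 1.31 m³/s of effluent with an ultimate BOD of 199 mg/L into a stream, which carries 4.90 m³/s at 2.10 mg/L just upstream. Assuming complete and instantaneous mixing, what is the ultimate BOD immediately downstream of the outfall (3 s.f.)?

Flow-weighted mixing: C = (Q_r C_r + Q_w C_w)/(Q_r + Q_w)
= (4.90×2.10 + 1.31×199)/(4.90 + 1.31) = 271.0/6.210 = 43.64 mg/L.

43.6 mg/L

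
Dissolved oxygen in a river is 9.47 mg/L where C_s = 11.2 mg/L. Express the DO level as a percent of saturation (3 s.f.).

84.6 % saturation

% saturation = C/C_s × 100 = 9.47/11.2 × 100 = 84.6 %.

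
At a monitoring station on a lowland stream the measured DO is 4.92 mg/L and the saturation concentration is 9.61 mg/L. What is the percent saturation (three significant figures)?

% saturation = C/C_s × 100 = 4.92/9.61 × 100 = 51.2 %.

51.2 % saturation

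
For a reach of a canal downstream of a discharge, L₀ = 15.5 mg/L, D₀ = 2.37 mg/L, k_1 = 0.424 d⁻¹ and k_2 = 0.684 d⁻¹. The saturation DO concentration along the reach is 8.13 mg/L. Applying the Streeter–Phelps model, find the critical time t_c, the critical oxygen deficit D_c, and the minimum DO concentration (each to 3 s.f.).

t_c ≈ 1.46 d; D_c ≈ 5.17 mg/L; min DO ≈ 2.96 mg/L

At the critical point dD/dt = 0, so k_1 L₀ e^(−k_1 t) = k_2 D. Substituting D(t) from the Streeter–Phelps equation and solving for t gives
t_c = ln[(k_2/k_1)(1 − D₀(k_2−k_1)/(k_1 L₀))] / (k_2−k_1).
Here k_2−k_1 = 0.2600 d⁻¹ and 1 − D₀(k_2−k_1)/(k_1 L₀) = 1 − 2.37×0.2600/(0.424×15.5) = 0.9062, so
t_c = ln(1.613 × 0.9062) / 0.2600 = 0.3798 / 0.2600 = 1.461 d.
D_c = (k_1/k_2) L₀ e^(−k_1 t_c) = (0.424/0.684) × 15.5 × e^(−0.424×1.461) = 0.6199 × 15.5 × 0.5383 = 5.172 mg/L.
Minimum DO = C_s − D_c = 8.13 − 5.172 = 2.958 mg/L.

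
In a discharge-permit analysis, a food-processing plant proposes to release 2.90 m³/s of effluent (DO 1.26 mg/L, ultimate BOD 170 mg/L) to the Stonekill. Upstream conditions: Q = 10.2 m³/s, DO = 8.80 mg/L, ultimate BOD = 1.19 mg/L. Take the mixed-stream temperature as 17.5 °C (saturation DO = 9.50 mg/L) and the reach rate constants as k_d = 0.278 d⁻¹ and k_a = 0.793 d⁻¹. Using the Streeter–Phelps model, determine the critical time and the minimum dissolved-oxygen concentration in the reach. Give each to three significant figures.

Mixed DO = (10.2×8.80 + 2.90×1.26)/(10.2+2.90) = 93.41/13.10 = 7.131 mg/L.
Mixed L₀ = (10.2×1.19 + 2.90×170)/(13.10) = 505.1/13.10 = 38.56 mg/L.
Initial deficit D₀ = C_s − DO₀ = 9.50 − 7.131 = 2.369 mg/L.
t_c = (1/0.5150) ln[(0.793/0.278)(1 − 2.369×0.5150/(0.278×38.56))] = 1.942 × ln(2.528) = 1.801 d.
D_c = (0.278/0.793) × 38.56 × e^(−0.278×1.801) = 0.3506 × 38.56 × 0.6062 = 8.194 mg/L.
Minimum DO = 9.50 − 8.194 = 1.306 mg/L.

t_c ≈ 1.80 d; minimum DO ≈ 1.31 mg/L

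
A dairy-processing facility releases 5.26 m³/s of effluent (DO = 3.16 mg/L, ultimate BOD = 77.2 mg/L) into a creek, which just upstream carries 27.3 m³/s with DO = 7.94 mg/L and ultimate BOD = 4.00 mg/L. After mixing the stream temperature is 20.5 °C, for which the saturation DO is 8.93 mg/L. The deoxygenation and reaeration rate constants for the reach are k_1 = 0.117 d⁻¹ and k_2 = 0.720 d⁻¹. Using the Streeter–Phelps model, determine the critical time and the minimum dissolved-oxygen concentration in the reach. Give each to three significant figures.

Mixed DO = (27.3×7.94 + 5.26×3.16)/(27.3+5.26) = 233.4/32.56 = 7.168 mg/L.
Mixed L₀ = (27.3×4.00 + 5.26×77.2)/(32.56) = 515.3/32.56 = 15.83 mg/L.
Initial deficit D₀ = C_s − DO₀ = 8.93 − 7.168 = 1.762 mg/L.
t_c = (1/0.6030) ln[(0.720/0.117)(1 − 1.762×0.6030/(0.117×15.83))] = 1.658 × ln(2.622) = 1.599 d.
D_c = (0.117/0.720) × 15.83 × e^(−0.117×1.599) = 0.1625 × 15.83 × 0.8294 = 2.133 mg/L.
Minimum DO = 8.93 − 2.133 = 6.797 mg/L.

t_c ≈ 1.60 d; minimum DO ≈ 6.80 mg/L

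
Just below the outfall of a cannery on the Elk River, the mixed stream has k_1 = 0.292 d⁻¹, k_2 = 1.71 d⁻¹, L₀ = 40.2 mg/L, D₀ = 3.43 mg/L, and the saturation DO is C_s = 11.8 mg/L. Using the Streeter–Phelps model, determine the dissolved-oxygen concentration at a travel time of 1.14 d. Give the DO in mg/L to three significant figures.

DO ≈ 6.56 mg/L

k_1 L₀/(k_2−k_1) = 0.292×40.2/(1.71−0.292) = 11.74/1.418 = 8.278 mg/L.
e^(−k_1 t) = e^(−0.292×1.140) = 0.7169; e^(−k_2 t) = e^(−1.71×1.140) = 0.1424.
D = 8.278 × (0.7169 − 0.1424) + 3.43 × 0.1424 = 4.756 + 0.4883 = 5.244 mg/L.
DO = C_s − D = 11.8 − 5.244 = 6.556 mg/L.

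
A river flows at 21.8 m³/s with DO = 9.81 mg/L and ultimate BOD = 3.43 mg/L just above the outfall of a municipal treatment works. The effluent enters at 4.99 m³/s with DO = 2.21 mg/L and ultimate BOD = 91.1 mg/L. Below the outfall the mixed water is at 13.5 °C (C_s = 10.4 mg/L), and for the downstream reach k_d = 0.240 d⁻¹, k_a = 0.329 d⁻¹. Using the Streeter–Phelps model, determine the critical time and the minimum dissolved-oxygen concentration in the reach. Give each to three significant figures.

Mixed DO = (21.8×9.81 + 4.99×2.21)/(21.8+4.99) = 224.9/26.79 = 8.394 mg/L.
Mixed L₀ = (21.8×3.43 + 4.99×91.1)/(26.79) = 529.4/26.79 = 19.76 mg/L.
Initial deficit D₀ = C_s − DO₀ = 10.4 − 8.394 = 2.006 mg/L.
t_c = (1/0.08900) ln[(0.329/0.240)(1 − 2.006×0.08900/(0.240×19.76))] = 11.24 × ln(1.319) = 3.113 d.
D_c = (0.240/0.329) × 19.76 × e^(−0.240×3.113) = 0.7295 × 19.76 × 0.4737 = 6.829 mg/L.
Minimum DO = 10.4 − 6.829 = 3.571 mg/L.

t_c ≈ 3.11 d; minimum DO ≈ 3.57 mg/L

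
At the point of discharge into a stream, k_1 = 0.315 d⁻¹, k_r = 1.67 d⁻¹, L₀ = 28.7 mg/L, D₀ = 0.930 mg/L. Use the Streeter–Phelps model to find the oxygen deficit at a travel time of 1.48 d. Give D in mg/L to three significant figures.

D ≈ 3.70 mg/L

k_1 L₀/(k_r−k_1) = 0.315×28.7/(1.67−0.315) = 9.040/1.355 = 6.672 mg/L.
e^(−k_1 t) = e^(−0.315×1.480) = 0.6274; e^(−k_r t) = e^(−1.67×1.480) = 0.08445.
D = 6.672 × (0.6274 − 0.08445) + 0.930 × 0.08445 = 3.622 + 0.07854 = 3.701 mg/L.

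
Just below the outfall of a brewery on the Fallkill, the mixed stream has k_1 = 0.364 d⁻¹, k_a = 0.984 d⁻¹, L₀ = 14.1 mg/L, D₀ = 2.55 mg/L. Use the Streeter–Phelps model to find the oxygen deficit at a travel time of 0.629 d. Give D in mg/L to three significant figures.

D ≈ 3.50 mg/L

k_1 L₀/(k_a−k_1) = 0.364×14.1/(0.984−0.364) = 5.132/0.6200 = 8.278 mg/L.
e^(−k_1 t) = e^(−0.364×0.6290) = 0.7954; e^(−k_a t) = e^(−0.984×0.6290) = 0.5385.
D = 8.278 × (0.7954 − 0.5385) + 2.55 × 0.5385 = 2.126 + 1.373 = 3.499 mg/L.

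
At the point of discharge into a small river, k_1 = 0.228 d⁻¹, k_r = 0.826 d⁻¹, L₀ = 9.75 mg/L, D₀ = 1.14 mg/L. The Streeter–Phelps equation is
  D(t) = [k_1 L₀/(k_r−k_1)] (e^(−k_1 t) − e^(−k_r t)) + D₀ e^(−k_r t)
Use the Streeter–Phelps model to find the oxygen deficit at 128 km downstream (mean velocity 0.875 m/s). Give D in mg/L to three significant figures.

D ≈ 1.89 mg/L

Travel time t = x/v = 128 km / (0.875 m/s) = 128000 m / 0.875 m/s = 146300 s = 1.693 d.
k_1 L₀/(k_r−k_1) = 0.228×9.75/(0.826−0.228) = 2.223/0.5980 = 3.717 mg/L.
e^(−k_1 t) = e^(−0.228×1.693) = 0.6797; e^(−k_r t) = e^(−0.826×1.693) = 0.2470.
D = 3.717 × (0.6797 − 0.2470) + 1.14 × 0.2470 = 1.609 + 0.2815 = 1.890 mg/L.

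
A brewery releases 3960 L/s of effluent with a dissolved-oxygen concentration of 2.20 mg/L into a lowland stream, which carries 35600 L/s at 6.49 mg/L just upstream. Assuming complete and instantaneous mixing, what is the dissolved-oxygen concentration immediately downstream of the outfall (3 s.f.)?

6.06 mg/L

Flow-weighted mixing: C = (Q_r C_r + Q_w C_w)/(Q_r + Q_w)
= (35600×6.49 + 3960×2.20)/(35600 + 3960) = 239800/39560 = 6.061 mg/L.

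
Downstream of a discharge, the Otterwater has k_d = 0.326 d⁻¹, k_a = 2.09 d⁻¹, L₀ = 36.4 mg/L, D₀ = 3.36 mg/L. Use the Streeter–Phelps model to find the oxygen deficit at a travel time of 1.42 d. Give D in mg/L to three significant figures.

k_d L₀/(k_a−k_d) = 0.326×36.4/(2.09−0.326) = 11.87/1.764 = 6.727 mg/L.
e^(−k_d t) = e^(−0.326×1.420) = 0.6294; e^(−k_a t) = e^(−2.09×1.420) = 0.05142.
D = 6.727 × (0.6294 − 0.05142) + 3.36 × 0.05142 = 3.888 + 0.1728 = 4.061 mg/L.

D ≈ 4.06 mg/L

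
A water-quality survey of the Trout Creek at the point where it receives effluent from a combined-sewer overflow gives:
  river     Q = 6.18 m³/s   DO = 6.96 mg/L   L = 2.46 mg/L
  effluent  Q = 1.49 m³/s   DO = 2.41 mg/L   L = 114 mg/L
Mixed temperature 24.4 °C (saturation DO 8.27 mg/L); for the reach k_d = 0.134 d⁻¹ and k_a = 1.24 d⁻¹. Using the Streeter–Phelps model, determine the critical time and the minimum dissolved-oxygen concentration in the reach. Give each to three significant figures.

Mixed DO = (6.18×6.96 + 1.49×2.41)/(6.18+1.49) = 46.60/7.670 = 6.076 mg/L.
Mixed L₀ = (6.18×2.46 + 1.49×114)/(7.670) = 185.1/7.670 = 24.13 mg/L.
Initial deficit D₀ = C_s − DO₀ = 8.27 − 6.076 = 2.194 mg/L.
t_c = (1/1.106) ln[(1.24/0.134)(1 − 2.194×1.106/(0.134×24.13))] = 0.9042 × ln(2.309) = 0.7566 d.
D_c = (0.134/1.24) × 24.13 × e^(−0.134×0.7566) = 0.1081 × 24.13 × 0.9036 = 2.356 mg/L.
Minimum DO = 8.27 − 2.356 = 5.914 mg/L.

t_c ≈ 0.757 d; minimum DO ≈ 5.91 mg/L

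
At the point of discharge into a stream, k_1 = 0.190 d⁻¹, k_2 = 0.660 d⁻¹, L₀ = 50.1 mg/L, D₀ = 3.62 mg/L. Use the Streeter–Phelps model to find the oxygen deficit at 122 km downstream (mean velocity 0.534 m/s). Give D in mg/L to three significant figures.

Travel time t = x/v = 122 km / (0.534 m/s) = 122000 m / 0.534 m/s = 228500 s = 2.644 d.
k_1 L₀/(k_2−k_1) = 0.190×50.1/(0.660−0.190) = 9.519/0.4700 = 20.25 mg/L.
e^(−k_1 t) = e^(−0.190×2.644) = 0.6051; e^(−k_2 t) = e^(−0.660×2.644) = 0.1746.
D = 20.25 × (0.6051 − 0.1746) + 3.62 × 0.1746 = 8.718 + 0.6321 = 9.350 mg/L.

D ≈ 9.35 mg/L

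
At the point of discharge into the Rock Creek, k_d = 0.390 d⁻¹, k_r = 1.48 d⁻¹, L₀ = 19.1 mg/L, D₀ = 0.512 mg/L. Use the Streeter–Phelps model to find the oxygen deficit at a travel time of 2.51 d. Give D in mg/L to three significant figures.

D ≈ 2.41 mg/L

k_d L₀/(k_r−k_d) = 0.390×19.1/(1.48−0.390) = 7.449/1.090 = 6.834 mg/L.
e^(−k_d t) = e^(−0.390×2.510) = 0.3757; e^(−k_r t) = e^(−1.48×2.510) = 0.02436.
D = 6.834 × (0.3757 − 0.02436) + 0.512 × 0.02436 = 2.401 + 0.01247 = 2.414 mg/L.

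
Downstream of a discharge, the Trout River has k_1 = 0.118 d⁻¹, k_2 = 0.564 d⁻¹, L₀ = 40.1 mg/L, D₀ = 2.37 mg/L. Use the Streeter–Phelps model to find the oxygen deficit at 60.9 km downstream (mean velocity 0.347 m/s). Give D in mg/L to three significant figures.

D ≈ 5.73 mg/L

Travel time t = x/v = 60.9 km / (0.347 m/s) = 60900 m / 0.347 m/s = 175500 s = 2.031 d.
k_1 L₀/(k_2−k_1) = 0.118×40.1/(0.564−0.118) = 4.732/0.4460 = 10.61 mg/L.
e^(−k_1 t) = e^(−0.118×2.031) = 0.7869; e^(−k_2 t) = e^(−0.564×2.031) = 0.3180.
D = 10.61 × (0.7869 − 0.3180) + 2.37 × 0.3180 = 4.974 + 0.7537 = 5.728 mg/L.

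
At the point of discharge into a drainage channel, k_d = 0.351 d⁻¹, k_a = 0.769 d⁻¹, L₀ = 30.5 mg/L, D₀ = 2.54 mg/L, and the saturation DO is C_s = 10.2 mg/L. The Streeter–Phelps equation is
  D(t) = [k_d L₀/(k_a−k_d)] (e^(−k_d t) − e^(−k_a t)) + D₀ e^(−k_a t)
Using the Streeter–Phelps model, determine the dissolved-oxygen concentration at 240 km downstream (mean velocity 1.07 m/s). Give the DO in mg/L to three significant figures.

Travel time t = x/v = 240 km / (1.07 m/s) = 240000 m / 1.07 m/s = 224300 s = 2.596 d.
k_d L₀/(k_a−k_d) = 0.351×30.5/(0.769−0.351) = 10.71/0.4180 = 25.61 mg/L.
e^(−k_d t) = e^(−0.351×2.596) = 0.4020; e^(−k_a t) = e^(−0.769×2.596) = 0.1358.
D = 25.61 × (0.4020 − 0.1358) + 2.54 × 0.1358 = 6.818 + 0.3450 = 7.163 mg/L.
DO = C_s − D = 10.2 − 7.163 = 3.037 mg/L.

DO ≈ 3.04 mg/L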